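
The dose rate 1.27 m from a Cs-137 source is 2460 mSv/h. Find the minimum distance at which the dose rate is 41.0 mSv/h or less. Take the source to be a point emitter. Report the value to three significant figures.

9.84 m

Applying the 1/r² law, d₂ = d₁·√(I₁/I₂).
I₁/I₂ = 2460/41.0 = 60.00, so d₂ = 1.27 × √60.00 = 9.837 m.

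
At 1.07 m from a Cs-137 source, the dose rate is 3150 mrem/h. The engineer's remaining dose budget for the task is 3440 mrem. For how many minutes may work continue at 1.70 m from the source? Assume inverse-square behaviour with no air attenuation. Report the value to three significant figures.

165 min

Using I₁d₁² = I₂d₂², rate at 1.70 m:
(1.07/1.70)² = 0.3962, so 3150 × 0.3962 = 1248 mrem/h.
Stay time = 3440 mrem ÷ 1248 mrem/h = 2.756 h = 165.4 min.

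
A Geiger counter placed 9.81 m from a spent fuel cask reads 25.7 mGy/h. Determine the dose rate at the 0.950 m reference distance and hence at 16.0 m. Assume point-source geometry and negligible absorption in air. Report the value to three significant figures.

2740 mGy/h; 9.66 mGy/h

By the inverse-square law,
At 0.950 m: (9.81/0.950)² = 106.6, so 25.7 × 106.6 = 2740 mGy/h
At 16.0 m: (0.950/16.0)² = 0.003525, so 2740 × 0.003525 = 9.659 mGy/h.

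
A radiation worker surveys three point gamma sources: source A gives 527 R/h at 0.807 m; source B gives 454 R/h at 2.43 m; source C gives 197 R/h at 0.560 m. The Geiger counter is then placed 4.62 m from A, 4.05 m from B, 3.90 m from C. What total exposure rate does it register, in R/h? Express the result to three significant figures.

184 R/h

Each source contributes Iᵢ·(dᵢ/rᵢ)²; contributions add.
A: 527 × (0.807/4.62)² = 16.08 R/h
B: 454 × (2.43/4.05)² = 163.4 R/h
C: 197 × (0.560/3.90)² = 4.062 R/h
Total = 16.08 + 163.4 + 4.062 = 183.5 R/h.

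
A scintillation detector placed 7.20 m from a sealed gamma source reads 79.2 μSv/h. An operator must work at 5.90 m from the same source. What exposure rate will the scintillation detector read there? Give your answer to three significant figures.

Applying the 1/r² law, scaling from 7.20 m to 5.90 m:
(7.20/5.90)² = 1.489, so 79.2 × 1.489 = 117.9 μSv/h.

118 μSv/h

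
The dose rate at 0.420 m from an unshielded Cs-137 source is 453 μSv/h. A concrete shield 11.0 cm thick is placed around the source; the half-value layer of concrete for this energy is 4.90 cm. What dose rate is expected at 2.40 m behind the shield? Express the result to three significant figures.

2.93 μSv/h

Distance alone: (0.420/2.40)² = 0.03062, so 453 × 0.03062 = 13.87 μSv/h.
Shield: 11.0/4.90 = 2.245 half-value layers → attenuation 2^(−2.245) = 0.2110.
Combined: 13.87 × 0.2110 = 2.927 μSv/h.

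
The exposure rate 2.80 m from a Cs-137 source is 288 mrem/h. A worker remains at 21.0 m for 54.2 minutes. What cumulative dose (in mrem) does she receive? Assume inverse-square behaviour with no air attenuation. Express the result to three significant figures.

4.63 mrem

By the inverse-square law, rate at 21.0 m:
288 × (2.80/21.0)² = 288 × 0.01778 = 5.121 mrem/h.
Dose = rate × time = 5.121 mrem/h × 0.9033 h = 4.626 mrem.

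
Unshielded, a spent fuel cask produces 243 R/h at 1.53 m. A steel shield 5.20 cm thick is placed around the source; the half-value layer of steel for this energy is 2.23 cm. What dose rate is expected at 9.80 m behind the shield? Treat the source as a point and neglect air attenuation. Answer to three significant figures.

1.18 R/h

Distance alone: 243 × (1.53/9.80)² = 243 × 0.02437 = 5.922 R/h.
Shield: 5.20/2.23 = 2.332 half-value layers → attenuation 2^(−2.332) = 0.1986.
Combined: 5.922 × 0.1986 = 1.176 R/h.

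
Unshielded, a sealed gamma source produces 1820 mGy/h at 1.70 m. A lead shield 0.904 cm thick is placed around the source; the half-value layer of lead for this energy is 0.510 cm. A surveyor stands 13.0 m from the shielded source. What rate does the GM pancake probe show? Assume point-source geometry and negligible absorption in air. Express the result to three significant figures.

9.11 mGy/h

Distance alone: (1.70/13.0)² = 0.01710, so 1820 × 0.01710 = 31.12 mGy/h.
Shield: 0.904/0.510 = 1.773 half-value layers → attenuation 2^(−1.773) = 0.2926.
Combined: 31.12 × 0.2926 = 9.106 mGy/h.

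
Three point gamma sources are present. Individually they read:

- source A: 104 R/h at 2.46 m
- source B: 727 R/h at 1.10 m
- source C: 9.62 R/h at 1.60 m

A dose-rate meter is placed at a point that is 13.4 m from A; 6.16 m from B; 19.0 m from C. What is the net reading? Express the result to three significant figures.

By superposition, sum each source's inverse-square contribution:
A: 104 × (2.46/13.4)² = 3.505 R/h
B: 727 × (1.10/6.16)² = 23.18 R/h
C: 9.62 × (1.60/19.0)² = 0.06822 R/h
Total = 3.505 + 23.18 + 0.06822 = 26.75 R/h.

26.8 R/h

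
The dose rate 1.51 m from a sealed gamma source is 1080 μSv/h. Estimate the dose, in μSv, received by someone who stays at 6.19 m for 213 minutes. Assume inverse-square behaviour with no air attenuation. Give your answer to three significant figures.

228 μSv

Using I₁d₁² = I₂d₂², rate at 6.19 m:
1080 × (1.51/6.19)² = 1080 × 0.05951 = 64.27 μSv/h.
Dose = rate × time = 64.27 μSv/h × 3.550 h = 228.2 μSv.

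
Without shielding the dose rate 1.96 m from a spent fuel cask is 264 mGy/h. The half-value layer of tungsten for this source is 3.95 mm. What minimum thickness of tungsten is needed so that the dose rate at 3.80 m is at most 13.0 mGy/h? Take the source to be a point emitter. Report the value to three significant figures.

9.61 mm

At 3.80 m, distance alone gives 264 × (1.96/3.80)² = 264 × 0.2660 = 70.22 mGy/h.
Further attenuation needed: 70.22/13.0 = 5.402.
n = log₂(5.402) = 2.433 half-value layers.
Thickness = 2.433 × 3.95 mm = 9.610 mm.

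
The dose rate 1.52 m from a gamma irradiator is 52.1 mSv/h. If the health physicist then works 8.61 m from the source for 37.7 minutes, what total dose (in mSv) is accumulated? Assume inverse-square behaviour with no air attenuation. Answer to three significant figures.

1.02 mSv

By the inverse-square law, rate at 8.61 m:
(1.52/8.61)² = 0.03117, so 52.1 × 0.03117 = 1.624 mSv/h.
Dose = rate × time = 1.624 mSv/h × 0.6283 h = 1.020 mSv.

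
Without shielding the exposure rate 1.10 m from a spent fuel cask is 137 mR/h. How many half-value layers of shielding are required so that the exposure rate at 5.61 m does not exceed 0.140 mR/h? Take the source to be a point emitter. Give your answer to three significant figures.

At 5.61 m, distance alone gives (1.10/5.61)² = 0.03845, so 137 × 0.03845 = 5.268 mR/h.
Further attenuation needed: 5.268/0.140 = 37.63.
n = log₂(37.63) = 5.234 half-value layers.

5.23 half-value layers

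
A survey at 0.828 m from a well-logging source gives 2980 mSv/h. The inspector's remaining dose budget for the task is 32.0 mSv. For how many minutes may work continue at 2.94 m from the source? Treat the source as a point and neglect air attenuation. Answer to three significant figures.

8.12 min

Applying the 1/r² law, rate at 2.94 m:
(0.828/2.94)² = 0.07932, so 2980 × 0.07932 = 236.4 mSv/h.
Stay time = 32.0 mSv ÷ 236.4 mSv/h = 0.1354 h = 8.124 min.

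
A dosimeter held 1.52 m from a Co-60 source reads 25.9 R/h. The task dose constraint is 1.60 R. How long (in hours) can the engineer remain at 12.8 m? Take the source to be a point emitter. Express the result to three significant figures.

4.38 h

Using I₁d₁² = I₂d₂², rate at 12.8 m:
25.9 × (1.52/12.8)² = 25.9 × 0.01410 = 0.3652 R/h.
Stay time = 1.60 R ÷ 0.3652 R/h = 4.381 h.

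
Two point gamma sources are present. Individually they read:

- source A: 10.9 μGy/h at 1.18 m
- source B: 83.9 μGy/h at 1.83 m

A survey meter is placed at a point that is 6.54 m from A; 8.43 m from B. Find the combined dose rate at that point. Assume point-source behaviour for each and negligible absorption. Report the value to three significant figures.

By superposition, sum each source's inverse-square contribution:
A: 10.9 × (1.18/6.54)² = 0.3548 μGy/h
B: 83.9 × (1.83/8.43)² = 3.954 μGy/h
Total = 0.3548 + 3.954 = 4.309 μGy/h.

4.31 μGy/h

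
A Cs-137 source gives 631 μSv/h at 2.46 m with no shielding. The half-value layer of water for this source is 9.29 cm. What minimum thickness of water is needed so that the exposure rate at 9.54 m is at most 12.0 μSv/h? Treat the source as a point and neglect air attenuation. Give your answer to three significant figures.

At 9.54 m, distance alone gives 631 × (2.46/9.54)² = 631 × 0.06649 = 41.96 μSv/h.
Further attenuation needed: 41.96/12.0 = 3.497.
n = log₂(3.497) = 1.806 half-value layers.
Thickness = 1.806 × 9.29 cm = 16.78 cm.

16.8 cm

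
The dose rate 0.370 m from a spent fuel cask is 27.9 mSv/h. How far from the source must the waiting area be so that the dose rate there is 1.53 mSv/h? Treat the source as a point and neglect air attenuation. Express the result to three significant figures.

1.58 m

Using I₁d₁² = I₂d₂², d₂ = d₁·√(I₁/I₂).
I₁/I₂ = 27.9/1.53 = 18.24, so d₂ = 0.370 × √18.24 = 1.580 m.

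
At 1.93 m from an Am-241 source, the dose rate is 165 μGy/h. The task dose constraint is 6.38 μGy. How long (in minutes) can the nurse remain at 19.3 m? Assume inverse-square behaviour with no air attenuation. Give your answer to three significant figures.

232 min

Intensity scales as (d₁/d₂)², so rate at 19.3 m:
165 × (1.93/19.3)² = 165 × 0.01000 = 1.650 μGy/h.
Stay time = 6.38 μGy ÷ 1.650 μGy/h = 3.867 h = 232.0 min.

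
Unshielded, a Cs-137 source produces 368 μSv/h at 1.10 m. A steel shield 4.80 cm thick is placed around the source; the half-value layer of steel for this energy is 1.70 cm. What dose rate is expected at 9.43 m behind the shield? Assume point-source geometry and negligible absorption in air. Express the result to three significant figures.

0.707 μSv/h

Distance alone: 368 × (1.10/9.43)² = 368 × 0.01361 = 5.008 μSv/h.
Shield: 4.80/1.70 = 2.824 half-value layers → attenuation 2^(−2.824) = 0.1412.
Combined: 5.008 × 0.1412 = 0.7071 μSv/h.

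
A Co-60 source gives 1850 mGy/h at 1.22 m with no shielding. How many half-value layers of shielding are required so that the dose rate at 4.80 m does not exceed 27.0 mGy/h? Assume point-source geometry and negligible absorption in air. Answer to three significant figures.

2.15 half-value layers

At 4.80 m, distance alone gives 1850 × (1.22/4.80)² = 1850 × 0.06460 = 119.5 mGy/h.
Further attenuation needed: 119.5/27.0 = 4.426.
n = log₂(4.426) = 2.146 half-value layers.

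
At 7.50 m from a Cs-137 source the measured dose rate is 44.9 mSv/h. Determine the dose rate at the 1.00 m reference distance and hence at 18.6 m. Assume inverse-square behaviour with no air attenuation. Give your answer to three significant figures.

2530 mSv/h; 7.30 mSv/h

Intensity scales as (d₁/d₂)², so
At 1.00 m: (7.50/1.00)² = 56.25, so 44.9 × 56.25 = 2526 mSv/h
At 18.6 m: (1.00/18.6)² = 0.002891, so 2526 × 0.002891 = 7.303 mSv/h.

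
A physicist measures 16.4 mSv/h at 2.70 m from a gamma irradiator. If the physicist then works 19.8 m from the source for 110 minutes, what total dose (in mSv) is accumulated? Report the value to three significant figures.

0.559 mSv

Using I₁d₁² = I₂d₂², rate at 19.8 m:
(2.70/19.8)² = 0.01860, so 16.4 × 0.01860 = 0.3050 mSv/h.
Dose = rate × time = 0.3050 mSv/h × 1.833 h = 0.5591 mSv.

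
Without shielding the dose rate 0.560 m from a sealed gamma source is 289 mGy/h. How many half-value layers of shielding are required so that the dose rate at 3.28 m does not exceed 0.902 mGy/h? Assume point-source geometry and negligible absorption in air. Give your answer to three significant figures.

3.22 half-value layers

At 3.28 m, distance alone gives 289 × (0.560/3.28)² = 289 × 0.02915 = 8.424 mGy/h.
Further attenuation needed: 8.424/0.902 = 9.339.
n = log₂(9.339) = 3.223 half-value layers.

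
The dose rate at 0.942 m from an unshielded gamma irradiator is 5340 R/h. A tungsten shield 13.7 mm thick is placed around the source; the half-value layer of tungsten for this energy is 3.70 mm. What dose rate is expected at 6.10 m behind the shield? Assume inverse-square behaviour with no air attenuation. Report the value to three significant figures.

9.78 R/h

Distance alone: (0.942/6.10)² = 0.02385, so 5340 × 0.02385 = 127.4 R/h.
Shield: 13.7/3.70 = 3.703 half-value layers → attenuation 2^(−3.703) = 0.07679.
Combined: 127.4 × 0.07679 = 9.783 R/h.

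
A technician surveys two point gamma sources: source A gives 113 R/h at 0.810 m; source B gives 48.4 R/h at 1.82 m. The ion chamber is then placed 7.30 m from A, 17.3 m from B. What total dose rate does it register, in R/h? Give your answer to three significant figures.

Each source contributes Iᵢ·(dᵢ/rᵢ)²; contributions add.
A: 113 × (0.810/7.30)² = 1.391 R/h
B: 48.4 × (1.82/17.3)² = 0.5357 R/h
Total = 1.391 + 0.5357 = 1.927 R/h.

1.93 R/h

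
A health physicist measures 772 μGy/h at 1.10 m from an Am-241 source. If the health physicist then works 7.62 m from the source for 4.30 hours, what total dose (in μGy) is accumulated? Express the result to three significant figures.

69.2 μGy

Using I₁d₁² = I₂d₂², rate at 7.62 m:
(1.10/7.62)² = 0.02084, so 772 × 0.02084 = 16.09 μGy/h.
Dose = rate × time = 16.09 μGy/h × 4.300 h = 69.19 μGy.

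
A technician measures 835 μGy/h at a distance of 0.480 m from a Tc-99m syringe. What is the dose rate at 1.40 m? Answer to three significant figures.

98.2 μGy/h

Since intensity falls as 1/r², the rate at 1.40 m is
835 × (0.480/1.40)² = 835 × 0.1176 = 98.20 μGy/h.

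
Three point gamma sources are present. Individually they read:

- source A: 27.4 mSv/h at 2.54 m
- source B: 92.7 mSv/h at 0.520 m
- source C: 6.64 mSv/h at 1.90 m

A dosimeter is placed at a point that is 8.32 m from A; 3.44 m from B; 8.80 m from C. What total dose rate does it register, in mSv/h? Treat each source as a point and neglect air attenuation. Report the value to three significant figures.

By superposition, sum each source's inverse-square contribution:
A: 27.4 × (2.54/8.32)² = 2.554 mSv/h
B: 92.7 × (0.520/3.44)² = 2.118 mSv/h
C: 6.64 × (1.90/8.80)² = 0.3095 mSv/h
Total = 2.554 + 2.118 + 0.3095 = 4.981 mSv/h.

4.98 mSv/h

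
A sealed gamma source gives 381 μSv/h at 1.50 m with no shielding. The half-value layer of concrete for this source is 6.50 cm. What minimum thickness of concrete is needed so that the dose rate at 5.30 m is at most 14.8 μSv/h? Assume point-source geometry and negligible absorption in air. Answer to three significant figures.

6.79 cm

At 5.30 m, distance alone gives 381 × (1.50/5.30)² = 381 × 0.08010 = 30.52 μSv/h.
Further attenuation needed: 30.52/14.8 = 2.062.
n = log₂(2.062) = 1.044 half-value layers.
Thickness = 1.044 × 6.50 cm = 6.786 cm.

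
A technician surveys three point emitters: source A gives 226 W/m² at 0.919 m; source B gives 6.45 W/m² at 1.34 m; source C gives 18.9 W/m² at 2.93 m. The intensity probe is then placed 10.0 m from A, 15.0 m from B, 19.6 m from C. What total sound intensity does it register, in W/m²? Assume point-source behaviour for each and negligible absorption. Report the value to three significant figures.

2.38 W/m²

Each source contributes Iᵢ·(dᵢ/rᵢ)²; contributions add.
A: 226 × (0.919/10.0)² = 1.909 W/m²
B: 6.45 × (1.34/15.0)² = 0.05147 W/m²
C: 18.9 × (2.93/19.6)² = 0.4224 W/m²
Total = 1.909 + 0.05147 + 0.4224 = 2.383 W/m².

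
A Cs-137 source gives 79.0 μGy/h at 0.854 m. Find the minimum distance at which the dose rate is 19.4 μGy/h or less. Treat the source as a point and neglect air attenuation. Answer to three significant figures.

1.72 m

Using I₁d₁² = I₂d₂², d₂ = d₁·√(I₁/I₂).
I₁/I₂ = 79.0/19.4 = 4.072, so d₂ = 0.854 × √4.072 = 1.723 m.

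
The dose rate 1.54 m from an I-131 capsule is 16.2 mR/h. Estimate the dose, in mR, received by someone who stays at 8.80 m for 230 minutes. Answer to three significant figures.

1.90 mR

Using I₁d₁² = I₂d₂², rate at 8.80 m:
(1.54/8.80)² = 0.03062, so 16.2 × 0.03062 = 0.4960 mR/h.
Dose = rate × time = 0.4960 mR/h × 3.833 h = 1.901 mR.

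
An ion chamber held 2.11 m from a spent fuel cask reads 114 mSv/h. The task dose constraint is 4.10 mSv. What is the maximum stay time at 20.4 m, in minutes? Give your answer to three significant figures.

By the inverse-square law, rate at 20.4 m:
(2.11/20.4)² = 0.01070, so 114 × 0.01070 = 1.220 mSv/h.
Stay time = 4.10 mSv ÷ 1.220 mSv/h = 3.361 h = 201.7 min.

202 min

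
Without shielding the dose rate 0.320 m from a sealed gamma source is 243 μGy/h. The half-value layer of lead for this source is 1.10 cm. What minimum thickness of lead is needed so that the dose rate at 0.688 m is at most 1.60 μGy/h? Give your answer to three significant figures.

5.54 cm

At 0.688 m, distance alone gives 243 × (0.320/0.688)² = 243 × 0.2163 = 52.56 μGy/h.
Further attenuation needed: 52.56/1.60 = 32.85.
n = log₂(32.85) = 5.038 half-value layers.
Thickness = 5.038 × 1.10 cm = 5.542 cm.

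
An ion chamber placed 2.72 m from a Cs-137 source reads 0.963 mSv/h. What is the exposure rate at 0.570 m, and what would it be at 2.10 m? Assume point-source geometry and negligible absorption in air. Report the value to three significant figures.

21.9 mSv/h; 1.62 mSv/h

By the inverse-square law,
At 0.570 m: 0.963 × (2.72/0.570)² = 0.963 × 22.77 = 21.93 mSv/h
At 2.10 m: (0.570/2.10)² = 0.07367, so 21.93 × 0.07367 = 1.616 mSv/h.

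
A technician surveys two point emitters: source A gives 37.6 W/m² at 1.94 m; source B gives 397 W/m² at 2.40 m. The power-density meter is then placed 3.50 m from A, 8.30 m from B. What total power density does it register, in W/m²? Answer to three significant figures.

By superposition, sum each source's inverse-square contribution:
A: 37.6 × (1.94/3.50)² = 11.55 W/m²
B: 397 × (2.40/8.30)² = 33.19 W/m²
Total = 11.55 + 33.19 = 44.74 W/m².

44.7 W/m²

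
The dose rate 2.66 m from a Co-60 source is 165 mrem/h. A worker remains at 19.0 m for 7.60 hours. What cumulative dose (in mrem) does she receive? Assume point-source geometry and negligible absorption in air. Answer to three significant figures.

24.6 mrem

By the inverse-square law, rate at 19.0 m:
(2.66/19.0)² = 0.01960, so 165 × 0.01960 = 3.234 mrem/h.
Dose = rate × time = 3.234 mrem/h × 7.600 h = 24.58 mrem.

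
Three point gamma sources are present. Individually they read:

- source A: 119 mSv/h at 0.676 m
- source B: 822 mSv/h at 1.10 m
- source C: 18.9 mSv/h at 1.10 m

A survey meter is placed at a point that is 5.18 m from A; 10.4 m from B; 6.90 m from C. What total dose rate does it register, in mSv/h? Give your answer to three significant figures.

11.7 mSv/h

Each source contributes Iᵢ·(dᵢ/rᵢ)²; contributions add.
A: 119 × (0.676/5.18)² = 2.027 mSv/h
B: 822 × (1.10/10.4)² = 9.196 mSv/h
C: 18.9 × (1.10/6.90)² = 0.4803 mSv/h
Total = 2.027 + 9.196 + 0.4803 = 11.70 mSv/h.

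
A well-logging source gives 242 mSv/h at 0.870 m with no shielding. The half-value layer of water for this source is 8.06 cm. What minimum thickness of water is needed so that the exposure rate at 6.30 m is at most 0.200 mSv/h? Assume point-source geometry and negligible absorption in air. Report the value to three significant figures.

36.5 cm

At 6.30 m, distance alone gives 242 × (0.870/6.30)² = 242 × 0.01907 = 4.615 mSv/h.
Further attenuation needed: 4.615/0.200 = 23.07.
n = log₂(23.07) = 4.528 half-value layers.
Thickness = 4.528 × 8.06 cm = 36.50 cm.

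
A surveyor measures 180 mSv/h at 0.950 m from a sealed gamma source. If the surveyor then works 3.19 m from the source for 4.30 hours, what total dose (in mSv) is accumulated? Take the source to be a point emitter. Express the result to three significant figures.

By the inverse-square law, rate at 3.19 m:
(0.950/3.19)² = 0.08869, so 180 × 0.08869 = 15.96 mSv/h.
Dose = rate × time = 15.96 mSv/h × 4.300 h = 68.63 mSv.

68.6 mSv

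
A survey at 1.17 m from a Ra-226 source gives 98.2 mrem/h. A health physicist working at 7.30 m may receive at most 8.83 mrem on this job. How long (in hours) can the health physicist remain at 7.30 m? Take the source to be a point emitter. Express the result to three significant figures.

3.50 h

Intensity scales as (d₁/d₂)², so rate at 7.30 m:
98.2 × (1.17/7.30)² = 98.2 × 0.02569 = 2.523 mrem/h.
Stay time = 8.83 mrem ÷ 2.523 mrem/h = 3.500 h.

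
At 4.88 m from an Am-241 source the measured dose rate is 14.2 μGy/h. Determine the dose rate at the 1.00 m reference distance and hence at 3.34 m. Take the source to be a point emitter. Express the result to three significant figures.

338 μGy/h; 30.3 μGy/h

Applying the 1/r² law,
At 1.00 m: 14.2 × (4.88/1.00)² = 14.2 × 23.81 = 338.1 μGy/h
At 3.34 m: 338.1 × (1.00/3.34)² = 338.1 × 0.08964 = 30.31 μGy/h.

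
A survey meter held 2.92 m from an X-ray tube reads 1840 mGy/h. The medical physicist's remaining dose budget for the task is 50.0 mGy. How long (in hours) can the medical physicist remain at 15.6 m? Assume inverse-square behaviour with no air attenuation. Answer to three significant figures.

By the inverse-square law, rate at 15.6 m:
1840 × (2.92/15.6)² = 1840 × 0.03504 = 64.47 mGy/h.
Stay time = 50.0 mGy ÷ 64.47 mGy/h = 0.7756 h.

0.776 h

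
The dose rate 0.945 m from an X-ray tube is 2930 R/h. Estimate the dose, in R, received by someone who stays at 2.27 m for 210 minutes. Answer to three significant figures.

1780 R

By the inverse-square law, rate at 2.27 m:
(0.945/2.27)² = 0.1733, so 2930 × 0.1733 = 507.8 R/h.
Dose = rate × time = 507.8 R/h × 3.500 h = 1777 R.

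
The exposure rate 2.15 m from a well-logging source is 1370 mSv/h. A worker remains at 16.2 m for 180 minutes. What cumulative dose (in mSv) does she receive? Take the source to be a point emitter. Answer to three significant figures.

72.4 mSv

Since intensity falls as 1/r², rate at 16.2 m:
1370 × (2.15/16.2)² = 1370 × 0.01761 = 24.13 mSv/h.
Dose = rate × time = 24.13 mSv/h × 3.000 h = 72.39 mSv.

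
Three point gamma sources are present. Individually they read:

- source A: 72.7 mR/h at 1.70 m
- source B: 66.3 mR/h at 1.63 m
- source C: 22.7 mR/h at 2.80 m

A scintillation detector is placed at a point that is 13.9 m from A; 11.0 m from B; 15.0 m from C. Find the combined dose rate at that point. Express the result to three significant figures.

Each source contributes Iᵢ·(dᵢ/rᵢ)²; contributions add.
A: 72.7 × (1.70/13.9)² = 1.087 mR/h
B: 66.3 × (1.63/11.0)² = 1.456 mR/h
C: 22.7 × (2.80/15.0)² = 0.7910 mR/h
Total = 1.087 + 1.456 + 0.7910 = 3.334 mR/h.

3.33 mR/h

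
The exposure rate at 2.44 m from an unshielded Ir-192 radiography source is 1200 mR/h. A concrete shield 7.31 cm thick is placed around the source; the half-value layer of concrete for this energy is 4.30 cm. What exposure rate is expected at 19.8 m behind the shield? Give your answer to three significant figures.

5.61 mR/h

Distance alone: 1200 × (2.44/19.8)² = 1200 × 0.01519 = 18.23 mR/h.
Shield: 7.31/4.30 = 1.700 half-value layers → attenuation 2^(−1.700) = 0.3078.
Combined: 18.23 × 0.3078 = 5.611 mR/h.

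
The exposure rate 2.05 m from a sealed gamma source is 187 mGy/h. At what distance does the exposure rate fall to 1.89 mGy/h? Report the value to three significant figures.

Applying the 1/r² law, d₂ = d₁·√(I₁/I₂).
I₁/I₂ = 187/1.89 = 98.94, so d₂ = 2.05 × √98.94 = 20.39 m.

20.4 m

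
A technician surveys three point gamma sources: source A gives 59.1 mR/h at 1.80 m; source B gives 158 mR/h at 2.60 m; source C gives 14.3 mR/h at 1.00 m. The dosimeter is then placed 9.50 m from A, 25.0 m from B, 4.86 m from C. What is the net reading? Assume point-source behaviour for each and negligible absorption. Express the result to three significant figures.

4.44 mR/h

By superposition, sum each source's inverse-square contribution:
A: 59.1 × (1.80/9.50)² = 2.122 mR/h
B: 158 × (2.60/25.0)² = 1.709 mR/h
C: 14.3 × (1.00/4.86)² = 0.6054 mR/h
Total = 2.122 + 1.709 + 0.6054 = 4.436 mR/h.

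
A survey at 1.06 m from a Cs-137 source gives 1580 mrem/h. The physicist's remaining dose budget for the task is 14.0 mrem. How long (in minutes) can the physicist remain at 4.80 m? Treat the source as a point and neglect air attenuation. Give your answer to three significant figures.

Using I₁d₁² = I₂d₂², rate at 4.80 m:
1580 × (1.06/4.80)² = 1580 × 0.04877 = 77.06 mrem/h.
Stay time = 14.0 mrem ÷ 77.06 mrem/h = 0.1817 h = 10.90 min.

10.9 min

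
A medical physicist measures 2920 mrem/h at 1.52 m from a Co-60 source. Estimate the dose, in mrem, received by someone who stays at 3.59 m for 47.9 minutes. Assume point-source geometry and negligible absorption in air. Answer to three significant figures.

418 mrem

Applying the 1/r² law, rate at 3.59 m:
2920 × (1.52/3.59)² = 2920 × 0.1793 = 523.6 mrem/h.
Dose = rate × time = 523.6 mrem/h × 0.7983 h = 418.0 mrem.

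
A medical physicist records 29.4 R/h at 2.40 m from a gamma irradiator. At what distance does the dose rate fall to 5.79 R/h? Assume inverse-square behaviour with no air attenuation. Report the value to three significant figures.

By the inverse-square law, d₂ = d₁·√(I₁/I₂).
I₁/I₂ = 29.4/5.79 = 5.078, so d₂ = 2.40 × √5.078 = 5.408 m.

5.41 m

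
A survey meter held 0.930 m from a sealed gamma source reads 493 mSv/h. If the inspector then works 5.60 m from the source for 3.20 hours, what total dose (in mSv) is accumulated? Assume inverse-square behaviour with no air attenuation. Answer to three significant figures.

43.5 mSv

Applying the 1/r² law, rate at 5.60 m:
(0.930/5.60)² = 0.02758, so 493 × 0.02758 = 13.60 mSv/h.
Dose = rate × time = 13.60 mSv/h × 3.200 h = 43.52 mSv.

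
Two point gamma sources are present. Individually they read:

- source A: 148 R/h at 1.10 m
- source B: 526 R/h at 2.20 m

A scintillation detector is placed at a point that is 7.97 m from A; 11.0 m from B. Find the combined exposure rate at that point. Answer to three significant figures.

Each source contributes Iᵢ·(dᵢ/rᵢ)²; contributions add.
A: 148 × (1.10/7.97)² = 2.819 R/h
B: 526 × (2.20/11.0)² = 21.04 R/h
Total = 2.819 + 21.04 = 23.86 R/h.

23.9 R/h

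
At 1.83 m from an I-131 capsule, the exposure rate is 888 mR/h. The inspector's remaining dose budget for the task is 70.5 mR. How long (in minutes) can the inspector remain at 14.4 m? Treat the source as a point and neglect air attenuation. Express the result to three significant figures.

295 min

Intensity scales as (d₁/d₂)², so rate at 14.4 m:
888 × (1.83/14.4)² = 888 × 0.01615 = 14.34 mR/h.
Stay time = 70.5 mR ÷ 14.34 mR/h = 4.916 h = 295.0 min.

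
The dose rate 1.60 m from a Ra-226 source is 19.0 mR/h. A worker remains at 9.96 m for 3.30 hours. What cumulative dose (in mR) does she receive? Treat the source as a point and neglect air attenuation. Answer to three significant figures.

Intensity scales as (d₁/d₂)², so rate at 9.96 m:
19.0 × (1.60/9.96)² = 19.0 × 0.02581 = 0.4904 mR/h.
Dose = rate × time = 0.4904 mR/h × 3.300 h = 1.618 mR.

1.62 mR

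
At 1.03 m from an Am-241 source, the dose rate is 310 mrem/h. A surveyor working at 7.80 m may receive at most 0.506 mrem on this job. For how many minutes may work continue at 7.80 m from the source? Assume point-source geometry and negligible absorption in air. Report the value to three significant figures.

Intensity scales as (d₁/d₂)², so rate at 7.80 m:
310 × (1.03/7.80)² = 310 × 0.01744 = 5.406 mrem/h.
Stay time = 0.506 mrem ÷ 5.406 mrem/h = 0.09360 h = 5.616 min.

5.62 min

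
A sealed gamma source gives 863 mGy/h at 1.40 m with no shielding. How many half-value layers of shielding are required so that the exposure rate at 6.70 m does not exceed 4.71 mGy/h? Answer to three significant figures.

At 6.70 m, distance alone gives 863 × (1.40/6.70)² = 863 × 0.04366 = 37.68 mGy/h.
Further attenuation needed: 37.68/4.71 = 8.000.
n = log₂(8.000) = 3.000 half-value layers.

3.00 half-value layers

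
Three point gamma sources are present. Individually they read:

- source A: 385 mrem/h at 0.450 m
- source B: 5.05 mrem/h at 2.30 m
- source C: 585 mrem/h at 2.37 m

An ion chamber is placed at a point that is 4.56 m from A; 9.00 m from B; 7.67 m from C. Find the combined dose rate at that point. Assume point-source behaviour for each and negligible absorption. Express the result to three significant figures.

59.9 mrem/h

By superposition, sum each source's inverse-square contribution:
A: 385 × (0.450/4.56)² = 3.749 mrem/h
B: 5.05 × (2.30/9.00)² = 0.3298 mrem/h
C: 585 × (2.37/7.67)² = 55.85 mrem/h
Total = 3.749 + 0.3298 + 55.85 = 59.93 mrem/h.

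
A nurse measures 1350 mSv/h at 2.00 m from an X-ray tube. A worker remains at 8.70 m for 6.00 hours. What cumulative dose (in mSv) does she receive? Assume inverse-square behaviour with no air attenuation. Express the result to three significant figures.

By the inverse-square law, rate at 8.70 m:
1350 × (2.00/8.70)² = 1350 × 0.05285 = 71.35 mSv/h.
Dose = rate × time = 71.35 mSv/h × 6.000 h = 428.1 mSv.

428 mSv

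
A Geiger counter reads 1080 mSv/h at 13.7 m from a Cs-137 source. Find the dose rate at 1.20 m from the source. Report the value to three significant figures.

141000 mSv/h

Applying the 1/r² law, the rate at 1.20 m is
1080 × (13.7/1.20)² = 1080 × 130.3 = 140700 mSv/h.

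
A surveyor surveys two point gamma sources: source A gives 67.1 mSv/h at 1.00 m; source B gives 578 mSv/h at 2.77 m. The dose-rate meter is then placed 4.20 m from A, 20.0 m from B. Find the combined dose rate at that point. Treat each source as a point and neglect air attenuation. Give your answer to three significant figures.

14.9 mSv/h

By superposition, sum each source's inverse-square contribution:
A: 67.1 × (1.00/4.20)² = 3.804 mSv/h
B: 578 × (2.77/20.0)² = 11.09 mSv/h
Total = 3.804 + 11.09 = 14.89 mSv/h.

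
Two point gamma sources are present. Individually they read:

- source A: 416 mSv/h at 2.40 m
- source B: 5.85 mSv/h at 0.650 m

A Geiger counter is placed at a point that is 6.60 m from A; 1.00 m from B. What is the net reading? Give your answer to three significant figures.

57.5 mSv/h

Each source contributes Iᵢ·(dᵢ/rᵢ)²; contributions add.
A: 416 × (2.40/6.60)² = 55.01 mSv/h
B: 5.85 × (0.650/1.00)² = 2.472 mSv/h
Total = 55.01 + 2.472 = 57.48 mSv/h.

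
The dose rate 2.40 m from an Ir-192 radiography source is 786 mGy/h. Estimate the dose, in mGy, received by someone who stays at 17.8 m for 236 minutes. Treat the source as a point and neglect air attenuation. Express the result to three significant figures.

56.2 mGy

Since intensity falls as 1/r², rate at 17.8 m:
(2.40/17.8)² = 0.01818, so 786 × 0.01818 = 14.29 mGy/h.
Dose = rate × time = 14.29 mGy/h × 3.933 h = 56.20 mGy.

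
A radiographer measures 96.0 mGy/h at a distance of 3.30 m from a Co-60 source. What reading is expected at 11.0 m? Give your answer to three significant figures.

Using I₁d₁² = I₂d₂², the rate at 11.0 m is
96.0 × (3.30/11.0)² = 96.0 × 0.09000 = 8.640 mGy/h.

8.64 mGy/h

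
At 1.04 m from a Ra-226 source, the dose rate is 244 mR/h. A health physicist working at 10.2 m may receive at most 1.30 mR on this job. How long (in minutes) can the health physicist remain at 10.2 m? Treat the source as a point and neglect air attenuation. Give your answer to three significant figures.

Intensity scales as (d₁/d₂)², so rate at 10.2 m:
(1.04/10.2)² = 0.01040, so 244 × 0.01040 = 2.538 mR/h.
Stay time = 1.30 mR ÷ 2.538 mR/h = 0.5122 h = 30.73 min.

30.7 min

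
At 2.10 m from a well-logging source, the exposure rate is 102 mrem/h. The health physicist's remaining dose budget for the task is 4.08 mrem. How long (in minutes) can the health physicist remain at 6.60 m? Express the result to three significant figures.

23.7 min

Using I₁d₁² = I₂d₂², rate at 6.60 m:
102 × (2.10/6.60)² = 102 × 0.1012 = 10.32 mrem/h.
Stay time = 4.08 mrem ÷ 10.32 mrem/h = 0.3953 h = 23.72 min.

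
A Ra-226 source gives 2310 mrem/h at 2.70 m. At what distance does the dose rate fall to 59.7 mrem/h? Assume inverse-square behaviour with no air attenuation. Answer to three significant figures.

16.8 m

Since intensity falls as 1/r², d₂ = d₁·√(I₁/I₂).
I₁/I₂ = 2310/59.7 = 38.69, so d₂ = 2.70 × √38.69 = 16.79 m.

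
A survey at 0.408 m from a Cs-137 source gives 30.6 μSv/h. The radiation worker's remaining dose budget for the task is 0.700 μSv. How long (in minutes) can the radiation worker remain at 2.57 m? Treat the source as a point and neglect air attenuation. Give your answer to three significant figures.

Applying the 1/r² law, rate at 2.57 m:
30.6 × (0.408/2.57)² = 30.6 × 0.02520 = 0.7711 μSv/h.
Stay time = 0.700 μSv ÷ 0.7711 μSv/h = 0.9078 h = 54.47 min.

54.5 min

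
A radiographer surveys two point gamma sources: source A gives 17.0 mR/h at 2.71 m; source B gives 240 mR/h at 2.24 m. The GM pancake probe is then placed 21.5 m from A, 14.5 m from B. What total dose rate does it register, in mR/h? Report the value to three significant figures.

6.00 mR/h

Each source contributes Iᵢ·(dᵢ/rᵢ)²; contributions add.
A: 17.0 × (2.71/21.5)² = 0.2701 mR/h
B: 240 × (2.24/14.5)² = 5.728 mR/h
Total = 0.2701 + 5.728 = 5.998 mR/h.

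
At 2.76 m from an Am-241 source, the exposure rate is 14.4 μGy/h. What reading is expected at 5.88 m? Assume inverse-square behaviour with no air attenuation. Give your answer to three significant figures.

Since intensity falls as 1/r², the rate at 5.88 m is
(2.76/5.88)² = 0.2203, so 14.4 × 0.2203 = 3.172 μGy/h.

3.17 μGy/h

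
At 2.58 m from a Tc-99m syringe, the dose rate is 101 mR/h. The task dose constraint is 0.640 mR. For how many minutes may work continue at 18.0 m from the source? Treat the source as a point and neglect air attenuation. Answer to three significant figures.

Intensity scales as (d₁/d₂)², so rate at 18.0 m:
(2.58/18.0)² = 0.02054, so 101 × 0.02054 = 2.075 mR/h.
Stay time = 0.640 mR ÷ 2.075 mR/h = 0.3084 h = 18.50 min.

18.5 min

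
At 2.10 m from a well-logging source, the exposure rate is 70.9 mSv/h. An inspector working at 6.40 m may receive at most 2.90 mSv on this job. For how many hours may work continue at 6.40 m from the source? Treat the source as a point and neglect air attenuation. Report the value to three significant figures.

0.380 h

Intensity scales as (d₁/d₂)², so rate at 6.40 m:
(2.10/6.40)² = 0.1077, so 70.9 × 0.1077 = 7.636 mSv/h.
Stay time = 2.90 mSv ÷ 7.636 mSv/h = 0.3798 h.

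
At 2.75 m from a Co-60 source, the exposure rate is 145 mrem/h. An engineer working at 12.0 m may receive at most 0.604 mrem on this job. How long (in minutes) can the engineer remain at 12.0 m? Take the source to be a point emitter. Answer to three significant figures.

By the inverse-square law, rate at 12.0 m:
145 × (2.75/12.0)² = 145 × 0.05252 = 7.615 mrem/h.
Stay time = 0.604 mrem ÷ 7.615 mrem/h = 0.07932 h = 4.759 min.

4.76 min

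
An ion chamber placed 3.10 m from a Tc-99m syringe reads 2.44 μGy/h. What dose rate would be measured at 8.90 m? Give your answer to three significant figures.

0.296 μGy/h

Since intensity falls as 1/r², scaling from 3.10 m to 8.90 m:
(3.10/8.90)² = 0.1213, so 2.44 × 0.1213 = 0.2960 μGy/h.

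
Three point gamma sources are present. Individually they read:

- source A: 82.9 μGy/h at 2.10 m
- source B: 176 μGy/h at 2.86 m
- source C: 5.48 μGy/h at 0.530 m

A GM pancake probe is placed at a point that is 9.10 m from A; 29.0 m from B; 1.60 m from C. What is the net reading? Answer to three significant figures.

By superposition, sum each source's inverse-square contribution:
A: 82.9 × (2.10/9.10)² = 4.415 μGy/h
B: 176 × (2.86/29.0)² = 1.712 μGy/h
C: 5.48 × (0.530/1.60)² = 0.6013 μGy/h
Total = 4.415 + 1.712 + 0.6013 = 6.728 μGy/h.

6.73 μGy/h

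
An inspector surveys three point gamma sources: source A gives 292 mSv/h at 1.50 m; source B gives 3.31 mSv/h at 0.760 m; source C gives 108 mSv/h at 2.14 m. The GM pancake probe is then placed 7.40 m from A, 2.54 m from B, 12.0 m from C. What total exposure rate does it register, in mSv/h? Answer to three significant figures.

Each source contributes Iᵢ·(dᵢ/rᵢ)²; contributions add.
A: 292 × (1.50/7.40)² = 12.00 mSv/h
B: 3.31 × (0.760/2.54)² = 0.2963 mSv/h
C: 108 × (2.14/12.0)² = 3.435 mSv/h
Total = 12.00 + 0.2963 + 3.435 = 15.73 mSv/h.

15.7 mSv/h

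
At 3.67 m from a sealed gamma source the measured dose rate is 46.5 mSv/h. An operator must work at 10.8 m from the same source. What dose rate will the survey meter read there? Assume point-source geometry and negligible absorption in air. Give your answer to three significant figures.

Since intensity falls as 1/r², scaling from 3.67 m to 10.8 m:
46.5 × (3.67/10.8)² = 46.5 × 0.1155 = 5.371 mSv/h.

5.37 mSv/h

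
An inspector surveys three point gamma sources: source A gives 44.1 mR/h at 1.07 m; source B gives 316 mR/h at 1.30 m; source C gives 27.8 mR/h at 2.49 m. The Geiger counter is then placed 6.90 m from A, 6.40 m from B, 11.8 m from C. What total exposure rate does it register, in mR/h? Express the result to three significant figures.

Each source contributes Iᵢ·(dᵢ/rᵢ)²; contributions add.
A: 44.1 × (1.07/6.90)² = 1.060 mR/h
B: 316 × (1.30/6.40)² = 13.04 mR/h
C: 27.8 × (2.49/11.8)² = 1.238 mR/h
Total = 1.060 + 13.04 + 1.238 = 15.34 mR/h.

15.3 mR/h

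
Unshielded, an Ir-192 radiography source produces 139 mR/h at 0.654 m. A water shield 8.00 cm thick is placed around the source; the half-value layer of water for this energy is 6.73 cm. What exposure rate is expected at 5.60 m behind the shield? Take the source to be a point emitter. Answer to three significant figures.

Distance alone: 139 × (0.654/5.60)² = 139 × 0.01364 = 1.896 mR/h.
Shield: 8.00/6.73 = 1.189 half-value layers → attenuation 2^(−1.189) = 0.4386.
Combined: 1.896 × 0.4386 = 0.8316 mR/h.

0.832 mR/h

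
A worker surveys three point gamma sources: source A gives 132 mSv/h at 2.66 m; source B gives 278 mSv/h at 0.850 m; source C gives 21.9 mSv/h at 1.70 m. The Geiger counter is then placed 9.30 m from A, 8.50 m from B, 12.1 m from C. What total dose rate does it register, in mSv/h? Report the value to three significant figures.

14.0 mSv/h

By superposition, sum each source's inverse-square contribution:
A: 132 × (2.66/9.30)² = 10.80 mSv/h
B: 278 × (0.850/8.50)² = 2.780 mSv/h
C: 21.9 × (1.70/12.1)² = 0.4323 mSv/h
Total = 10.80 + 2.780 + 0.4323 = 14.01 mSv/h.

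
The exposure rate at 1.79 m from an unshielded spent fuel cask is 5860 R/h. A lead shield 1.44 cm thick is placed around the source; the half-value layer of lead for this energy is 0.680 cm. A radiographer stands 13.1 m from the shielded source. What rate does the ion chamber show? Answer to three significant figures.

Distance alone: 5860 × (1.79/13.1)² = 5860 × 0.01867 = 109.4 R/h.
Shield: 1.44/0.680 = 2.118 half-value layers → attenuation 2^(−2.118) = 0.2304.
Combined: 109.4 × 0.2304 = 25.21 R/h.

25.2 R/h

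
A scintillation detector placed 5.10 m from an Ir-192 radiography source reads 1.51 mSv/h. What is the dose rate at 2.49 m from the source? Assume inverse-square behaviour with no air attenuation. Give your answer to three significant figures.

Applying the 1/r² law, scaling from 5.10 m to 2.49 m:
(5.10/2.49)² = 4.195, so 1.51 × 4.195 = 6.334 mSv/h.

6.33 mSv/h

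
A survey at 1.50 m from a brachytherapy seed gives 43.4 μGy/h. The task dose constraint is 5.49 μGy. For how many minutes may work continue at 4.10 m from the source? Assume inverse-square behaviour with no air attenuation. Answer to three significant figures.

Using I₁d₁² = I₂d₂², rate at 4.10 m:
(1.50/4.10)² = 0.1338, so 43.4 × 0.1338 = 5.807 μGy/h.
Stay time = 5.49 μGy ÷ 5.807 μGy/h = 0.9454 h = 56.72 min.

56.7 min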